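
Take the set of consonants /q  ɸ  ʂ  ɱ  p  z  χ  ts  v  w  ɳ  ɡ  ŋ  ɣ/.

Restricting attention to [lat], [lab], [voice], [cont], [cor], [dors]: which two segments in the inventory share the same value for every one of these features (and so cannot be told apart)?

ŋ, ɡ

On the given features, /ŋ/ and /ɡ/ have an identical profile: [−lateral], [−labial], [+voice], [−continuant], [−coronal], [+dorsal]. No other two segments in the inventory coincide on all 6 features. (They do differ in [sonorant] and [nasal], which are not among the given features.)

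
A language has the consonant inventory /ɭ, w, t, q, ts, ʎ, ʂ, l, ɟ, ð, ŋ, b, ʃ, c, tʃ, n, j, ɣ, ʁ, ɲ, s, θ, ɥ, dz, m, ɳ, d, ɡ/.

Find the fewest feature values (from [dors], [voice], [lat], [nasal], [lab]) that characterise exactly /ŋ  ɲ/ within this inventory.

Every target segment is [+nasal], [+dorsal]; each remaining inventory member fails at least one of these. Each conjunct is needed — [+dorsal] alone would also admit /w, q, ʎ, ɟ, …/; [+nasal] alone would also admit /n, m, ɳ/ — and no other single listed feature has exactly this extension, so two is the minimum.

[+nasal, +dors]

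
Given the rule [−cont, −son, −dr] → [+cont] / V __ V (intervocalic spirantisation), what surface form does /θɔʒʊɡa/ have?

Only /ɡ/ occurs between two vowels (/ʊ/ __ /a/) and matches the structural description. It is a voiced velar stop, so [−cont, −son, −dr] holds; changing it to [+continuant] with all other features held fixed yields /ɣ/ (voiced velar fricative). No other segment meets both the structural description and the environment, so the output is [θɔʒʊɣa].

[θɔʒʊɣa]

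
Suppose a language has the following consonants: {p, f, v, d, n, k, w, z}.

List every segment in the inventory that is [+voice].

v, d, n, w, z

The [+voice] segments here are /v, d, n, w, z/; the remaining /p, f, k/ are [−voice].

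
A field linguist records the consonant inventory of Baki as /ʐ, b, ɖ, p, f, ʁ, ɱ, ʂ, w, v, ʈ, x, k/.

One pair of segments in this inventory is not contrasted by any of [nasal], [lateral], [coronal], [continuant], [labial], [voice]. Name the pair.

Both /w/ and /v/ are [-nasal], [-lateral], [-coronal], [+continuant], [+labial], [+voice]. Since the list omits [sonorant], [round] and [dorsal] — which do distinguish the labial-velar glide from the voiced labiodental fricative — this pair collapses; all other pairs remain distinct.

w, v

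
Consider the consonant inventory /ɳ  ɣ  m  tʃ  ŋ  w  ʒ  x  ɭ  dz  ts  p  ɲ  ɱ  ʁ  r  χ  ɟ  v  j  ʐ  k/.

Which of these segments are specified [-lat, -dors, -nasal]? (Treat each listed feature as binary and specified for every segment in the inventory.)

tʃ, ʒ, dz, ts, p, r, v, ʐ

Among the inventory, the [-lateral] segments are /ɳ, ɣ, m, tʃ, ŋ, w, ʒ, x, dz, ts, p, ɲ, ɱ, ʁ, r, χ, ɟ, v, j, ʐ, k/.
Then [-dorsal] gives /ɳ, m, tʃ, ʒ, dz, ts, p, ɱ, r, v, ʐ/.
Within that set, [-nasal] leaves /tʃ, ʒ, dz, ts, p, r, v, ʐ/.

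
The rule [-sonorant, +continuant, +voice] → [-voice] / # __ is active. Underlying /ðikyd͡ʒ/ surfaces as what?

[θikyd͡ʒ]

/ð/ satisfies [-sonorant, +continuant, +voice] and sits in # __. The [-voice] counterpart of the voiced dental fricative is /θ/. Other segments in /ðikyd͡ʒ/ either fail the structural description or are not in the environment, so the surface form is [θikyd͡ʒ].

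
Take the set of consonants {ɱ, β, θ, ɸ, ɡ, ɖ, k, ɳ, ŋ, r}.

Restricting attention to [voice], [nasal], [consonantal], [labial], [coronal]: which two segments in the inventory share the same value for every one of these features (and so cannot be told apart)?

r, ɖ

/r/ (alveolar trill) and /ɖ/ (voiced retroflex stop) are both [+voice], [-nasal], [+consonantal], [-labial], [+coronal], so none of the listed features separates them. (They do differ in [sonorant], [continuant] and [anterior], which are not among the given features.) Every other pair in the inventory differs on at least one listed feature.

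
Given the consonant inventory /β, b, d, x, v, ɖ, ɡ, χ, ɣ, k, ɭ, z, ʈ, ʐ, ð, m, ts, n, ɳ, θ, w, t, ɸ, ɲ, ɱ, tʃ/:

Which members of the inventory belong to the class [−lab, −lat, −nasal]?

d, x, ɖ, ɡ, χ, ɣ, k, z, ʈ, ʐ, ð, ts, θ, t, tʃ

Checking each segment against [−labial], [−lateral], [−nasal]: /d/ (voiced alveolar stop), /x/ (voiceless velar fricative), /ɖ/ (voiced retroflex stop), /ɡ/ (voiced velar stop), /χ/ (voiceless uvular fricative), /ɣ/ (voiced velar fricative), among others, satisfy every feature; every other segment in the inventory fails at least one.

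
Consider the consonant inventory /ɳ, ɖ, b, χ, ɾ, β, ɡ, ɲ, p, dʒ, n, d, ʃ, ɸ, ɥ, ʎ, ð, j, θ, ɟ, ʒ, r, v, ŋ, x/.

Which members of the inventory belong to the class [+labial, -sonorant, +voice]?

b, β, v

Checking each segment against [+labial], [-sonorant], [+voice]: /b/ (voiced bilabial stop), /β/ (voiced bilabial fricative), /v/ (voiced labiodental fricative) satisfy every feature; every other segment in the inventory fails at least one.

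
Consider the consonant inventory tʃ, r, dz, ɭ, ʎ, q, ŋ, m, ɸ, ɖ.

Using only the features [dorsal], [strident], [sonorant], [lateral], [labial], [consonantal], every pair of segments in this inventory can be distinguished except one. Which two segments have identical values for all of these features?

Both /dz/ and /tʃ/ are [−dorsal], [+strident], [−sonorant], [−lateral], [−labial], [+consonantal]. Since the list omits [voice], [anterior] and [distributed] — which do distinguish the voiced alveolar affricate from the voiceless postalveolar affricate — this pair collapses; all other pairs remain distinct.

dz, tʃ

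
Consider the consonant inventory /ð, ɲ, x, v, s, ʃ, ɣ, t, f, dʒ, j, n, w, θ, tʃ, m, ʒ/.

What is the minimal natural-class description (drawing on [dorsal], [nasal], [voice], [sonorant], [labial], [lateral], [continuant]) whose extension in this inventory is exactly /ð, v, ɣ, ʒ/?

[-sonorant, +voice, +continuant]

Every target segment is [-sonorant], [+voice], [+continuant]; each remaining inventory member fails at least one of these. Each conjunct is needed — [+voice, +continuant] alone would also admit /j, w/; [-sonorant, +continuant] alone would also admit /x, s, ʃ, f, …/; [-sonorant, +voice] alone would also admit /dʒ/ — and no other combination of two listed features has exactly this extension, so three is the minimum.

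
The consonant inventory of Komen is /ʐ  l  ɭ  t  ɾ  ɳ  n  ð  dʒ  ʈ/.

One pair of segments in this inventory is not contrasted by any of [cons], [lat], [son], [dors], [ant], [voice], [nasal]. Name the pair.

ʐ, dʒ

On the given features, /ʐ/ and /dʒ/ have an identical profile: [+consonantal], [-lateral], [-sonorant], [-dorsal], [-anterior], [+voice], [-nasal]. No other two segments in the inventory coincide on all 7 features. (They do differ in [continuant] and [distributed], which are not among the given features.)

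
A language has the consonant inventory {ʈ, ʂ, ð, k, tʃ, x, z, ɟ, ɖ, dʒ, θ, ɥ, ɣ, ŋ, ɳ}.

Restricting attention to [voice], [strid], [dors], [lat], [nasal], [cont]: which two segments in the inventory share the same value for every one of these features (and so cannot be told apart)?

ɣ, ɥ

Both /ɣ/ and /ɥ/ are [+voice], [-strident], [+dorsal], [-lateral], [-nasal], [+continuant]. Since the list omits [sonorant], [labial], [round] and [back] — which do distinguish the voiced velar fricative from the labial-palatal glide — this pair collapses; all other pairs remain distinct.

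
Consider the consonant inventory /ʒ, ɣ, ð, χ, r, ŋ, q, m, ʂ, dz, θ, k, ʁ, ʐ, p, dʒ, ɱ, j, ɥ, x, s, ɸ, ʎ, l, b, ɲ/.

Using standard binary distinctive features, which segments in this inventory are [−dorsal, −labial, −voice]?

Eliminate segments failing any feature: /ʒ, ð, r, dz, ʐ, dʒ, l/ are [+voice]; /ɣ, χ, ŋ, q, k, ʁ, j, ɥ, x, ʎ, ɲ/ are [+dorsal]; /m, p, ɱ, ɸ, b/ are [+labial]. The remaining /ʂ, θ, s/ satisfy [−dorsal], [−labial], [−voice].

ʂ, θ, s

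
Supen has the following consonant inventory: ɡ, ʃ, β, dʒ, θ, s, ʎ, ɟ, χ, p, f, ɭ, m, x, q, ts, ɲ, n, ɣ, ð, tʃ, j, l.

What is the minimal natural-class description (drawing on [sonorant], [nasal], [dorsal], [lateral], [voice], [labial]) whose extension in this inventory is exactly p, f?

Every target segment is [−voice], [+labial]; each remaining inventory member fails at least one of these. Each conjunct is needed — [+labial] alone would also admit /β, m/; [−voice] alone would also admit /ʃ, θ, s, χ, …/ — and no other single listed feature has exactly this extension, so two is the minimum.

[−voice, +labial]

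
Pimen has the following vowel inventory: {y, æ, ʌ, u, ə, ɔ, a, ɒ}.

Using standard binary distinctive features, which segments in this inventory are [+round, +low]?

Among the inventory, the [+round] segments are /y, u, ɔ, ɒ/.
Of those, [+low] leaves /ɒ/.

ɒ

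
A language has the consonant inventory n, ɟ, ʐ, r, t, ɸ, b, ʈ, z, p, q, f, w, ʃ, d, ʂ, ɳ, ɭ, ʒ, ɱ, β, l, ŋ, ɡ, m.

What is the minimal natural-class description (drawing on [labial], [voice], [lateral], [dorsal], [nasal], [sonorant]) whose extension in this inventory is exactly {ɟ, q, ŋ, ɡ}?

[−labial, +dorsal]

/ɟ, q, ŋ, ɡ/ are all [−labial], [+dorsal], and no other segment in the inventory matches both values. Dropping any one of them over-generates: [+dorsal] alone would also admit /w/; [−labial] alone would also admit /n, ʐ, r, t, …/. No other single listed feature picks out exactly this set either, so fewer than two features will not do.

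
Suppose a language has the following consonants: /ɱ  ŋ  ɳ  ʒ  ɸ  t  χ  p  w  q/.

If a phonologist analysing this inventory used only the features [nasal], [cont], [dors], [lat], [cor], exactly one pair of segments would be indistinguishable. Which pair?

/w/ (labial-velar glide) and /χ/ (voiceless uvular fricative) are both [-nasal], [+continuant], [+dorsal], [-lateral], [-coronal], so none of the listed features separates them. (They do differ in [sonorant], [voice], [labial], [round] and [high], which are not among the given features.) Every other pair in the inventory differs on at least one listed feature.

w, χ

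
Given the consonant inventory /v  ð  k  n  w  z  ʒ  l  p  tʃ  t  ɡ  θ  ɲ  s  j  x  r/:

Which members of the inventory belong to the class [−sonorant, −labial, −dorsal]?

The [−sonorant] segments are /v, ð, k, z, ʒ, p, tʃ, t, ɡ, θ, s, x/.
Among these, [−labial] gives /ð, k, z, ʒ, tʃ, t, ɡ, θ, s, x/.
Then [−dorsal] leaves /ð, z, ʒ, tʃ, t, θ, s/.

ð, z, ʒ, tʃ, t, θ, s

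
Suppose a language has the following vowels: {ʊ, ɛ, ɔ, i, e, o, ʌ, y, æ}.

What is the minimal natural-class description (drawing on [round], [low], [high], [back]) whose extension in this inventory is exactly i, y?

[+high, −back]

/i, y/ are all [+high], [−back], and no other segment in the inventory matches both values. Dropping any one of them over-generates: [−back] alone would also admit /ɛ, e, æ/; [+high] alone would also admit /ʊ/. No other single listed feature picks out exactly this set either, so fewer than two features will not do.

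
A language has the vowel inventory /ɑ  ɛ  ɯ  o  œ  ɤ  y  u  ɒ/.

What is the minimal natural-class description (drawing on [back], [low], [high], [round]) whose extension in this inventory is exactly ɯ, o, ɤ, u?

[−low, +back]

/ɯ, o, ɤ, u/ are all [−low], [+back], and no other segment in the inventory matches both values. Dropping any one of them over-generates: [+back] alone would also admit /ɑ, ɒ/; [−low] alone would also admit /ɛ, œ, y/. No other single listed feature picks out exactly this set either, so fewer than two features will not do.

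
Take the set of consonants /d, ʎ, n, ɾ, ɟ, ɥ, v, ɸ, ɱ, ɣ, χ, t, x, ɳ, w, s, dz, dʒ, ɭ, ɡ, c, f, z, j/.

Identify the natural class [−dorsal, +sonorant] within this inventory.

n, ɾ, ɱ, ɳ, ɭ

Checking each segment against [−dorsal], [+sonorant]: /n/ (alveolar nasal), /ɾ/ (alveolar tap), /ɱ/ (labiodental nasal), /ɳ/ (retroflex nasal), /ɭ/ (retroflex lateral approximant) satisfy every feature; every other segment in the inventory fails at least one.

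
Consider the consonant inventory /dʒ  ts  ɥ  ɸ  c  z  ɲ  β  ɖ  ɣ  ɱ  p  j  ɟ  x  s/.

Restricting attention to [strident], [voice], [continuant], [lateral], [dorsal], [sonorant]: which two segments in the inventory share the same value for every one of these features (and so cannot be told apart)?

On the given features, /j/ and /ɥ/ have an identical profile: [−strident], [+voice], [+continuant], [−lateral], [+dorsal], [+sonorant]. No other two segments in the inventory coincide on all 6 features. (They do differ in [labial] and [round], which are not among the given features.)

j, ɥ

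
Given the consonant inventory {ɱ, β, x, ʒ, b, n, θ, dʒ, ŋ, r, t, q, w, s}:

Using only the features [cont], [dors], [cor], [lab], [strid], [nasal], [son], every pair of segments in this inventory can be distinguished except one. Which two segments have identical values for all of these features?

ʒ, s

/ʒ/ (voiced postalveolar fricative) and /s/ (voiceless alveolar fricative) are both [+continuant], [−dorsal], [+coronal], [−labial], [+strident], [−nasal], [−sonorant], so none of the listed features separates them. (They do differ in [voice], [anterior] and [distributed], which are not among the given features.) Every other pair in the inventory differs on at least one listed feature.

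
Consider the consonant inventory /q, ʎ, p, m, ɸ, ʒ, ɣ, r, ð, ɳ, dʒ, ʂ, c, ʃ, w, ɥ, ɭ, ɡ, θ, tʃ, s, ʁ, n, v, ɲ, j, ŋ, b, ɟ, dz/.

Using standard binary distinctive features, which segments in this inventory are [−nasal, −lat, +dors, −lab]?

q, ɣ, c, ɡ, ʁ, j, ɟ

Eliminate segments failing any feature: /ʎ, ɭ/ are [+lateral]; /p, ɸ, ʒ, r, ð, dʒ, ʂ, ʃ, θ, tʃ, s, v, b, dz/ are [−dorsal]; /m, ɳ, n, ɲ, ŋ/ are [+nasal]; /w, ɥ/ are [+labial]. The remaining /q, ɣ, c, ɡ, ʁ, j, ɟ/ satisfy [−nasal], [−lateral], [+dorsal], [−labial].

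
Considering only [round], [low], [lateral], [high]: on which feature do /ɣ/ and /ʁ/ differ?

The two segments share [−round], [−low], [−lateral]. The only feature from the list on which they differ: /ɣ/ is [+high] while /ʁ/ is [−high].

[high]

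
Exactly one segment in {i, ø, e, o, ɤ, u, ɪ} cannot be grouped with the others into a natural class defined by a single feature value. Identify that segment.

[tense] groups all but one: /e, ɤ, o, u, ø, i/ share [+tense] while /ɪ/ (high front unrounded lax vowel) alone is [−tense]. Removing any other segment would not leave a single-feature class that excludes it.

ɪ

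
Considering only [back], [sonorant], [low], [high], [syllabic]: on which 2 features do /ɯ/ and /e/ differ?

/ɯ/ is the high back unrounded vowel and /e/ is the mid front unrounded tense vowel. Both are [+sonorant], [−low], [+syllabic]. /ɯ/ is [+high] while /e/ is [−high]; /ɯ/ is [+back] while /e/ is [−back], so the distinguishing features are [high], [back].

[high], [back]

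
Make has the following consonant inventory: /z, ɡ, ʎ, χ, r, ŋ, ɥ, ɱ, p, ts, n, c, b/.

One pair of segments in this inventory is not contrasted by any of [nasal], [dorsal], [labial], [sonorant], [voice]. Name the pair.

c, χ

Both /c/ and /χ/ are [−nasal], [+dorsal], [−labial], [−sonorant], [−voice]. Since the list omits [continuant], [high] and [back] — which do distinguish the voiceless palatal stop from the voiceless uvular fricative — this pair collapses; all other pairs remain distinct.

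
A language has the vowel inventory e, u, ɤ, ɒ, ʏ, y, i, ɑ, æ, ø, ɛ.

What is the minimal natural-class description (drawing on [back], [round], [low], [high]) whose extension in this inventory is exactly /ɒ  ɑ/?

Every target segment is [+low], [+back]; each remaining inventory member fails at least one of these. Each conjunct is needed — [+back] alone would also admit /u, ɤ/; [+low] alone would also admit /æ/ — and no other single listed feature has exactly this extension, so two is the minimum.

[+low, +back]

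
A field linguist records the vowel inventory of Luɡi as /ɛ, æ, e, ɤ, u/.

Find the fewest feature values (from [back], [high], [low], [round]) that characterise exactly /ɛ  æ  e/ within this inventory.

/ɛ, æ, e/ are exactly the [−back] segments in the inventory, so a single feature suffices.

[−back]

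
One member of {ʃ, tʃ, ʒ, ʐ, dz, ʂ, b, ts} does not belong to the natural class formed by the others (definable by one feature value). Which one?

The remaining segments after removing /b/ share [+strident]; /b/ (voiced bilabial stop) is [-strident]. For every other candidate removal, the leftover set fails to share any single feature value that the removed segment lacks.

b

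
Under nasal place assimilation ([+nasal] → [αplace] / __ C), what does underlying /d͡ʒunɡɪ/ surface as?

/n/ sits before the [+dorsal] consonant /ɡ/, so it takes on [+dorsal] and surfaces as /ŋ/. The rest of the form is unaffected: [d͡ʒuŋɡɪ].

[d͡ʒuŋɡɪ]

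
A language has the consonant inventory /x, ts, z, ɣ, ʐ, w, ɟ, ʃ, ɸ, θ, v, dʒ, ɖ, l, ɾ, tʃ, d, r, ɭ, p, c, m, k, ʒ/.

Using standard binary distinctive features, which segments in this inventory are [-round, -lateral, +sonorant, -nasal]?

ɾ, r

Checking each segment against [-round], [-lateral], [+sonorant], [-nasal]: /ɾ/ (alveolar tap), /r/ (alveolar trill) satisfy every feature; every other segment in the inventory fails at least one.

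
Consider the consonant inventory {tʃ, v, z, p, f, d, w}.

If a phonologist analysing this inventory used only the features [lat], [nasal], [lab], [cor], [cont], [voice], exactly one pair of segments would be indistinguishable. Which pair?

v, w

Both /v/ and /w/ are [−lateral], [−nasal], [+labial], [−coronal], [+continuant], [+voice]. Since the list omits [sonorant], [round] and [dorsal] — which do distinguish the voiced labiodental fricative from the labial-velar glide — this pair collapses; all other pairs remain distinct.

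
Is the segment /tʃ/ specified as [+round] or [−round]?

/tʃ/ is the voiceless postalveolar affricate, hence [−round].

[−round]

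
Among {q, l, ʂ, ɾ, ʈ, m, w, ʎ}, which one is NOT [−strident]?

/ʂ/ is the voiceless retroflex fricative, which is [+strident]; the rest — /m, ɾ, ʈ, w, ʎ, l, q/ — are [−strident].

ʂ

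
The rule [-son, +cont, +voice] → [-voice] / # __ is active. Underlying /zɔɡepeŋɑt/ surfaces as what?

The only segment in the rule's environment that also matches [-son, +cont, +voice] is /z/. Applying [-voice] turns the voiced alveolar fricative into /s/ (voiceless alveolar fricative), giving [sɔɡepeŋɑt].

[sɔɡepeŋɑt]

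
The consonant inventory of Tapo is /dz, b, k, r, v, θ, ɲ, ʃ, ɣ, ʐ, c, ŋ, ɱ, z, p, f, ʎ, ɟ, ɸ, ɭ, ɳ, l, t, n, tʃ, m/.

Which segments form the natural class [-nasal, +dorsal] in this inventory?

k, ɣ, c, ʎ, ɟ

Checking each segment against [-nasal], [+dorsal]: /k/ (voiceless velar stop), /ɣ/ (voiced velar fricative), /c/ (voiceless palatal stop), /ʎ/ (palatal lateral approximant), /ɟ/ (voiced palatal stop) satisfy every feature; every other segment in the inventory fails at least one.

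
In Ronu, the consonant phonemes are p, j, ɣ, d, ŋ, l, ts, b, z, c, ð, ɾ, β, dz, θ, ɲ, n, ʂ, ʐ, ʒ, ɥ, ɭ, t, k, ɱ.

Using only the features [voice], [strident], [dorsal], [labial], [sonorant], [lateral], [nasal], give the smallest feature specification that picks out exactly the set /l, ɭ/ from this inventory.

[+lateral]

Every target segment is [+lateral] and no other inventory member is, so one feature is enough.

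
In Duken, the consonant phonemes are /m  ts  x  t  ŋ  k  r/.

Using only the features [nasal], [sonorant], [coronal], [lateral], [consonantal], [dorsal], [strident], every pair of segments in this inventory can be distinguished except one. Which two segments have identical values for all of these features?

On the given features, /k/ and /x/ have an identical profile: [−nasal], [−sonorant], [−coronal], [−lateral], [+consonantal], [+dorsal], [−strident]. No other two segments in the inventory coincide on all 7 features. (They do differ in [continuant], which is not among the given features.)

k, x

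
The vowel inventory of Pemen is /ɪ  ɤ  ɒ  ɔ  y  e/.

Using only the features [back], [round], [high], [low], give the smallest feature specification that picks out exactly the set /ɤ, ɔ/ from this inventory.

/ɤ, ɔ/ are all [−low], [+back], and no other segment in the inventory matches both values. Dropping any one of them over-generates: [+back] alone would also admit /ɒ/; [−low] alone would also admit /ɪ, y, e/. No other single listed feature picks out exactly this set either, so fewer than two features will not do.

[−low, +back]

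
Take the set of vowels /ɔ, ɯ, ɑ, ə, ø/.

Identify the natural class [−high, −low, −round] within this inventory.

Eliminate segments failing any feature: /ɔ, ø/ are [+round]; /ɯ/ is [+high]; /ɑ/ is [+low]. The remaining /ə/ satisfy [−high], [−low], [−round].

ə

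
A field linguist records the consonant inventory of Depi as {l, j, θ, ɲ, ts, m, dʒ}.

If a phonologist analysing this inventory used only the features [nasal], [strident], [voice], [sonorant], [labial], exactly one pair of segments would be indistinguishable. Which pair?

/j/ (palatal glide) and /l/ (alveolar lateral approximant) are both [−nasal], [−strident], [+voice], [+sonorant], [−labial], so none of the listed features separates them. (They do differ in [lateral] and [dorsal], which are not among the given features.) Every other pair in the inventory differs on at least one listed feature.

j, l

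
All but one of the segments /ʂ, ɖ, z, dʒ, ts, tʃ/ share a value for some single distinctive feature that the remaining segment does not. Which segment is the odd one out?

The remaining segments after removing /ɖ/ share [+strident]; /ɖ/ (voiced retroflex stop) is [-strident]. For every other candidate removal, the leftover set fails to share any single feature value that the removed segment lacks.

ɖ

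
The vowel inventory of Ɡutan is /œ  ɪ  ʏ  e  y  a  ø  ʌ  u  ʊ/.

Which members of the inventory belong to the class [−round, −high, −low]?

e, ʌ

Among the inventory, the [−round] segments are /ɪ, e, a, ʌ/.
Then [−high] gives /e, a, ʌ/.
Among these, [−low] leaves /e, ʌ/.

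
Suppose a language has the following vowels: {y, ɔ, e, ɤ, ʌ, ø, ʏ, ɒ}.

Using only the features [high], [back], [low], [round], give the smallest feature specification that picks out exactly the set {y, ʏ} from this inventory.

[+high]

The target set is precisely the extension of [+high] in this inventory.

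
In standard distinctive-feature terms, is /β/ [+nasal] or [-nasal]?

[-nasal]

As the voiced bilabial fricative, /β/ is [-nasal].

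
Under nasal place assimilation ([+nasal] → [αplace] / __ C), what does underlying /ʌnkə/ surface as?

[ʌŋkə]

/n/ sits before the [+dorsal] consonant /k/, so it takes on [+dorsal] and surfaces as /ŋ/. The rest of the form is unaffected: [ʌŋkə].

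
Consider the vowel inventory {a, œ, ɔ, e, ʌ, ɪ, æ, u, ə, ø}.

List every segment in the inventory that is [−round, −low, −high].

Checking each segment against [−round], [−low], [−high]: /e/ (mid front unrounded tense vowel), /ʌ/ (mid back unrounded lax vowel), /ə/ (mid central vowel (schwa)) satisfy every feature; every other segment in the inventory fails at least one.

e, ʌ, ə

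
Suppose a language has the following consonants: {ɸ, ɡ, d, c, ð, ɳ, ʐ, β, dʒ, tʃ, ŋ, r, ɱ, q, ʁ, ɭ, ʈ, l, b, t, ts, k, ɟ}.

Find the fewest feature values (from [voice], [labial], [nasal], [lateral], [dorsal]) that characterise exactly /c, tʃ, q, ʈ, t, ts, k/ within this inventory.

[−voice, −labial]

The class [−voice], [−labial] has exactly /c, tʃ, q, ʈ, t, ts, k/ as its extension in this inventory. No smaller conjunction from the listed features achieves this: [−labial] alone would also admit /ɡ, d, ð, ɳ, …/; [−voice] alone would also admit /ɸ/; and checking the remaining single features turns up none with this extension.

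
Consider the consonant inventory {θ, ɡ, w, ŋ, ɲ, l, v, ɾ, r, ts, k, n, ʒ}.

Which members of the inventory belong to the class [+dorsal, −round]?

Checking each segment against [+dorsal], [−round]: /ɡ/ (voiced velar stop), /ŋ/ (velar nasal), /ɲ/ (palatal nasal), /k/ (voiceless velar stop) satisfy every feature; every other segment in the inventory fails at least one.

ɡ, ŋ, ɲ, k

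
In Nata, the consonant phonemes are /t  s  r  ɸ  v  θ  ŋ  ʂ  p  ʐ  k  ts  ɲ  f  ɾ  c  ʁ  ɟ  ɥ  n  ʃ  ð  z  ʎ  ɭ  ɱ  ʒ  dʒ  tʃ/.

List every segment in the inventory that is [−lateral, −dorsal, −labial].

The [−lateral] segments are /t, s, r, ɸ, v, θ, ŋ, ʂ, p, ʐ, k, ts, ɲ, f, ɾ, c, ʁ, ɟ, ɥ, n, ʃ, ð, z, ɱ, ʒ, dʒ, tʃ/.
Intersecting with [−dorsal] gives /t, s, r, ɸ, v, θ, ʂ, p, ʐ, ts, f, ɾ, n, ʃ, ð, z, ɱ, ʒ, dʒ, tʃ/.
Intersecting with [−labial] leaves /t, s, r, θ, ʂ, ʐ, ts, ɾ, n, ʃ, ð, z, ʒ, dʒ, tʃ/.

t, s, r, θ, ʂ, ʐ, ts, ɾ, n, ʃ, ð, z, ʒ, dʒ, tʃ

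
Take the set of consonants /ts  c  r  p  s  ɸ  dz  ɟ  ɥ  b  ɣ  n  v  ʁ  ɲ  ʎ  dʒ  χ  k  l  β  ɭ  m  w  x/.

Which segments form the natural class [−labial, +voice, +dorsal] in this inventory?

ɟ, ɣ, ʁ, ɲ, ʎ

Among the inventory, the [−labial] segments are /ts, c, r, s, dz, ɟ, ɣ, n, ʁ, ɲ, ʎ, dʒ, χ, k, l, ɭ, x/.
Of those, [+voice] gives /r, dz, ɟ, ɣ, n, ʁ, ɲ, ʎ, dʒ, l, ɭ/.
Among these, [+dorsal] leaves /ɟ, ɣ, ʁ, ɲ, ʎ/.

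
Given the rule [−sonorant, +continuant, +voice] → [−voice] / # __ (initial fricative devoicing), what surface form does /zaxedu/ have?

[saxedu]

/z/ satisfies [−sonorant, +continuant, +voice] and sits in # __. The [−voice] counterpart of the voiced alveolar fricative is /s/. Other segments in /zaxedu/ either fail the structural description or are not in the environment, so the surface form is [saxedu].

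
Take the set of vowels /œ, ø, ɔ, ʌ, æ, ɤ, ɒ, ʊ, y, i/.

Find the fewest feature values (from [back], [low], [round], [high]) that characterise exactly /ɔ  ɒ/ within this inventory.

Every target segment is [−high], [+back], [+round]; each remaining inventory member fails at least one of these. Each conjunct is needed — [+back, +round] alone would also admit /ʊ/; [−high, +round] alone would also admit /œ, ø/; [−high, +back] alone would also admit /ʌ, ɤ/ — and no other combination of two listed features has exactly this extension, so three is the minimum.

[−high, +back, +round]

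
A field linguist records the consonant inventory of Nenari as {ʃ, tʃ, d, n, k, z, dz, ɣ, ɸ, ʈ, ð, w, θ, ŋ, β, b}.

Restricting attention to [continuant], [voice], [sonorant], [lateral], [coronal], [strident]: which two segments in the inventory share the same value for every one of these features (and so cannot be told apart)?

/ɣ/ (voiced velar fricative) and /β/ (voiced bilabial fricative) are both [+continuant], [+voice], [−sonorant], [−lateral], [−coronal], [−strident], so none of the listed features separates them. (They do differ in [labial] and [dorsal], which are not among the given features.) Every other pair in the inventory differs on at least one listed feature.

ɣ, β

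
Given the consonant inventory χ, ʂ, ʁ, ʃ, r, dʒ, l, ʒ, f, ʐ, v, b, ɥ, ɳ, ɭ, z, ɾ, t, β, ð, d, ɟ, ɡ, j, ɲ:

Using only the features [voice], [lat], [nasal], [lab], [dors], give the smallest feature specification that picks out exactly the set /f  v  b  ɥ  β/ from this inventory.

[+lab]

The target set is precisely the extension of [+labial] in this inventory.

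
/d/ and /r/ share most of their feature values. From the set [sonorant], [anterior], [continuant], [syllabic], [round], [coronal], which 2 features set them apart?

/d/ is the voiced alveolar stop and /r/ is the alveolar trill. Both are [+anterior], [-syllabic], [-round], [+coronal]. /d/ is [-sonorant] while /r/ is [+sonorant]; /d/ is [-continuant] while /r/ is [+continuant], so the distinguishing features are [sonorant], [continuant].

[sonorant], [continuant]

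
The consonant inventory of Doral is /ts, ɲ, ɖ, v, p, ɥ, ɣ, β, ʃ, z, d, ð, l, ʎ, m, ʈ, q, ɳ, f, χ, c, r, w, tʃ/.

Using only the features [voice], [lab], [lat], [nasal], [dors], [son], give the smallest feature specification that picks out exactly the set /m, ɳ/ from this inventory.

The class [+nasal], [-dorsal] has exactly /m, ɳ/ as its extension in this inventory. No smaller conjunction from the listed features achieves this: [-dorsal] alone would also admit /ts, ɖ, v, p, …/; [+nasal] alone would also admit /ɲ/; and checking the remaining single features turns up none with this extension.

[+nasal, -dors]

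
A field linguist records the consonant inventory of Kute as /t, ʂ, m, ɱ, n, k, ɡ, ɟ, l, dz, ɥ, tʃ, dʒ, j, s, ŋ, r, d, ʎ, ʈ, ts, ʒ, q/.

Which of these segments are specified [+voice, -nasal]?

ɡ, ɟ, l, dz, ɥ, dʒ, j, r, d, ʎ, ʒ

Checking each segment against [+voice], [-nasal]: /ɡ/ (voiced velar stop), /ɟ/ (voiced palatal stop), /l/ (alveolar lateral approximant), /dz/ (voiced alveolar affricate), /ɥ/ (labial-palatal glide), /dʒ/ (voiced postalveolar affricate), among others, satisfy every feature; every other segment in the inventory fails at least one.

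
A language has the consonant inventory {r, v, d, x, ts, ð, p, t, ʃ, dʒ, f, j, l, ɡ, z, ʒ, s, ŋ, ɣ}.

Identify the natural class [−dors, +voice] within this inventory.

The [−dorsal] segments are /r, v, d, ts, ð, p, t, ʃ, dʒ, f, l, z, ʒ, s/.
Of those, [+voice] leaves /r, v, d, ð, dʒ, l, z, ʒ/.

r, v, d, ð, dʒ, l, z, ʒ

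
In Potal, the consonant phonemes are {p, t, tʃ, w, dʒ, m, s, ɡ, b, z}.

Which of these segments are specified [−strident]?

The feature [strident] marks segments high-amplitude, high-frequency frication (the sibilants). In this inventory /p, t, w, m, ɡ, b/ lack that property, so they are [−strident]; /tʃ, dʒ, s, z/ are [+strident].

p, t, w, m, ɡ, b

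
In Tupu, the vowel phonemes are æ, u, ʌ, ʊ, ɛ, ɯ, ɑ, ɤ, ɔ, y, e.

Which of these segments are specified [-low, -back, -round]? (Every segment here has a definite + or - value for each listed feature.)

ɛ, e

Checking each segment against [-low], [-back], [-round]: /ɛ/ (mid front unrounded lax vowel), /e/ (mid front unrounded tense vowel) satisfy every feature; every other segment in the inventory fails at least one.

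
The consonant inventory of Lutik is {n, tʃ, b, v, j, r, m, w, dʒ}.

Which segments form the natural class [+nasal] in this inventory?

n, m

The [+nasal] segments here are /n, m/; the remaining /tʃ, b, v, j, r, w, dʒ/ are [-nasal].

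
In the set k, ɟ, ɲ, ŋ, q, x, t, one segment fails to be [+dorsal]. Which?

/x, ŋ, ɟ, ɲ, k, q/ are all [+dorsal]; /t/ (voiceless alveolar stop) is [−dorsal].

t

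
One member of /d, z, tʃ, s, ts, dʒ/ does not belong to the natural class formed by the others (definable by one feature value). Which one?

The remaining segments after removing /d/ share [+strident]; /d/ (voiced alveolar stop) is [−strident]. For every other candidate removal, the leftover set fails to share any single feature value that the removed segment lacks.

d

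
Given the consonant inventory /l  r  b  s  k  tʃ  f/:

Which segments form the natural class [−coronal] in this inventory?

b, k, f

The feature [coronal] marks segments articulated with the tongue front (tip or blade). In this inventory /b, k, f/ lack that property, so they are [−coronal]; /l, r, s, tʃ/ are [+coronal].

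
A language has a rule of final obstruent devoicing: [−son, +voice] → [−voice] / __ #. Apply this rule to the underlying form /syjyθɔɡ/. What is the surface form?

[syjyθɔk]

Only the final segment /ɡ/ is both word-final and matches the structural description. It is a voiced velar stop, so [−son, +voice] holds; changing it to [−voice] with all other features held fixed yields /k/ (voiceless velar stop). No other segment meets both the structural description and the environment, so the output is [syjyθɔk].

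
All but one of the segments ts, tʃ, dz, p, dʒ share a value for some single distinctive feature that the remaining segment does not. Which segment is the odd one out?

/dʒ, dz, tʃ, ts/ are all [+delayed release], but /p/ (voiceless bilabial stop) is [−delayed release]. No other single segment can be removed to leave a set sharing one feature value that the removed segment lacks, so /p/ is the odd one out.

p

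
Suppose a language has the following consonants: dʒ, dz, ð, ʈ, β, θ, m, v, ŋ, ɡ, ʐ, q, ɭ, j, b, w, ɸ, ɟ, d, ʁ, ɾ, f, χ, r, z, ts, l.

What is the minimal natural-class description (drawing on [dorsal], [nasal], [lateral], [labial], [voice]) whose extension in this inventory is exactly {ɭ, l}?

The target set is precisely the extension of [+lateral] in this inventory.

[+lateral]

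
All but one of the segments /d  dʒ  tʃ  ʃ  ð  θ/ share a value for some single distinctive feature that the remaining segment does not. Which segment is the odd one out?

d

[distributed] groups all but one: /tʃ, θ, ʃ, ð, dʒ/ share [+distributed] while /d/ (voiced alveolar stop) alone is [−distributed]. Removing any other segment would not leave a single-feature class that excludes it.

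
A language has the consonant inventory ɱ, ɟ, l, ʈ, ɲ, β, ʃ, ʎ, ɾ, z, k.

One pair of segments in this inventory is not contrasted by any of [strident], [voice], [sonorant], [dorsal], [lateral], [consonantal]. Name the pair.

On the given features, /ɱ/ and /ɾ/ have an identical profile: [−strident], [+voice], [+sonorant], [−dorsal], [−lateral], [+consonantal]. No other two segments in the inventory coincide on all 6 features. (They do differ in [nasal], [labial] and [coronal], which are not among the given features.)

ɱ, ɾ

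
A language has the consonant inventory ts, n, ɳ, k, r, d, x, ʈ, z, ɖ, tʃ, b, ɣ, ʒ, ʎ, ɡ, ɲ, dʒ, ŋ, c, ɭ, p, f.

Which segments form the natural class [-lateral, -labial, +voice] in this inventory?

n, ɳ, r, d, z, ɖ, ɣ, ʒ, ɡ, ɲ, dʒ, ŋ

Eliminate segments failing any feature: /ts, k, x, ʈ, tʃ, c/ are [-voice]; /b, p, f/ are [+labial]; /ʎ, ɭ/ are [+lateral]. The remaining /n, ɳ, r, d, z, ɖ, ɣ, ʒ, ɡ, ɲ, dʒ, ŋ/ satisfy [-lateral], [-labial], [+voice].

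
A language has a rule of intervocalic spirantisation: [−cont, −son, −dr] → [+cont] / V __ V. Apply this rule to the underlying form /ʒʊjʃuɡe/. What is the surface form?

[ʒʊjʃuɣe]

/ɡ/ satisfies [−cont, −son, −dr] and sits in V __ V. The [+continuant] counterpart of the voiced velar stop is /ɣ/. Other segments in /ʒʊjʃuɡe/ either fail the structural description or are not in the environment, so the surface form is [ʒʊjʃuɣe].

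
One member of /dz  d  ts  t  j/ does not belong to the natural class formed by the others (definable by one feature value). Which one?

j

/d, dz, ts, t/ are all [−dorsal], but /j/ (palatal glide) is [+dorsal]. No other single segment can be removed to leave a set sharing one feature value that the removed segment lacks, so /j/ is the odd one out.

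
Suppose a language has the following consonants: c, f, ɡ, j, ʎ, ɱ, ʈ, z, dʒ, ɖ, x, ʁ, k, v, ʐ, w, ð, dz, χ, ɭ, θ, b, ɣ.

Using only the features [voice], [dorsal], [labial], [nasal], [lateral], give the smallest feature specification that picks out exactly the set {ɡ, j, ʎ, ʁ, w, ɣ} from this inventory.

The class [+voice], [+dorsal] has exactly /ɡ, j, ʎ, ʁ, w, ɣ/ as its extension in this inventory. No smaller conjunction from the listed features achieves this: [+dorsal] alone would also admit /c, x, k, χ/; [+voice] alone would also admit /ɱ, z, dʒ, ɖ, …/; and checking the remaining single features turns up none with this extension.

[+voice, +dorsal]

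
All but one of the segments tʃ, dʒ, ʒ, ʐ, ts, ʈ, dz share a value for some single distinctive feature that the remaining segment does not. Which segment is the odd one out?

[strident] groups all but one: /dʒ, ʒ, ts, ʐ, dz, tʃ/ share [+strident] while /ʈ/ (voiceless retroflex stop) alone is [-strident]. Removing any other segment would not leave a single-feature class that excludes it.

ʈ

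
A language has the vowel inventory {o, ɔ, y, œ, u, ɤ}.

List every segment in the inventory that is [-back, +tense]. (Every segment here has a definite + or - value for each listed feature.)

Among the inventory, the [-back] segments are /y, œ/.
Intersecting with [+tense] leaves /y/.

y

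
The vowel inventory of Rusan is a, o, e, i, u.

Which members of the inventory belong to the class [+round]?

The [+round] segments here are /o, u/; the remaining /a, e, i/ are [-round].

o, u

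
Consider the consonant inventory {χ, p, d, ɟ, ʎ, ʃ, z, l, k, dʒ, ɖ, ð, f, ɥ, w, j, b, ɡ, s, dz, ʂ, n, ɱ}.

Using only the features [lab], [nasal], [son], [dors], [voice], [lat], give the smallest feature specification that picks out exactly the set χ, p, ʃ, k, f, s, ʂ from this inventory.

[−voice]

Every target segment is [−voice] and no other inventory member is, so one feature is enough.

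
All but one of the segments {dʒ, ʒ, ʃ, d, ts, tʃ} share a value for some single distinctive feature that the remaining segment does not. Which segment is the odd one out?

d

[strident] groups all but one: /ts, ʒ, ʃ, dʒ, tʃ/ share [+strident] while /d/ (voiced alveolar stop) alone is [−strident]. Removing any other segment would not leave a single-feature class that excludes it.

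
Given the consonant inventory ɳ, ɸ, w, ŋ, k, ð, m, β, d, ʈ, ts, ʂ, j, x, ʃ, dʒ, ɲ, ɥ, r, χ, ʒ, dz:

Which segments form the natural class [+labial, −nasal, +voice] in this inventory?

First, the [+labial] segments are /ɸ, w, m, β, ɥ/.
Of those, [−nasal] gives /ɸ, w, β, ɥ/.
Among these, [+voice] leaves /w, β, ɥ/.

w, β, ɥ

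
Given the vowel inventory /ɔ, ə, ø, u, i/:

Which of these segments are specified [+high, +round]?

Checking each segment against [+high], [+round]: /u/ (high back rounded tense vowel) satisfies every feature; every other segment in the inventory fails at least one.

u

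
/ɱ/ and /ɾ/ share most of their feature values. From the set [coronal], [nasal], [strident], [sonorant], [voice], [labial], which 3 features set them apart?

/ɱ/ is the labiodental nasal and /ɾ/ is the alveolar tap. Both are [−strident], [+sonorant], [+voice]. /ɱ/ is [+nasal] while /ɾ/ is [−nasal]; /ɱ/ is [+labial] while /ɾ/ is [−labial]; /ɱ/ is [−coronal] while /ɾ/ is [+coronal], so the distinguishing features are [nasal], [labial], [coronal].

[nasal], [labial], [coronal]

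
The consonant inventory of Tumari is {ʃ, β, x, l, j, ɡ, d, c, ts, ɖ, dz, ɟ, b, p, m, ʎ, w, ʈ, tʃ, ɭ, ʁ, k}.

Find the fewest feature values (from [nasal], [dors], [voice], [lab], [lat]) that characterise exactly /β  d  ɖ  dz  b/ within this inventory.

[+voice, −nasal, −lat, −dors]

The class [+voice], [−nasal], [−lateral], [−dorsal] has exactly /β, d, ɖ, dz, b/ as its extension in this inventory. No smaller conjunction from the listed features achieves this: [−nasal, −lateral, −dorsal] alone would also admit /ʃ, ts, p, ʈ, …/; [+voice, −lateral, −dorsal] alone would also admit /m/; [+voice, −nasal, −dorsal] alone would also admit /l, ɭ/; [+voice, −nasal, −lateral] alone would also admit /j, ɡ, ɟ, w, …/; and checking the remaining three-feature bundles turns up none with this extension.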